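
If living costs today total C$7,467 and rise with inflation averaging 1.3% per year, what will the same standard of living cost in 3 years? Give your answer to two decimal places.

C$7,762.02

Cumulative price-level factor: (1+1.3%)^3 = 1.039509197.
The nominal amount required is C$7,467 scaled up by that factor.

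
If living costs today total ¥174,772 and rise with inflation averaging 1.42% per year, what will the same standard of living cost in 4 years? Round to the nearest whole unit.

¥184,913

Cumulative price-level factor: (1+1.42%)^4 ≈ 1.0580213338.
The nominal amount required is ¥174,772 scaled up by that factor.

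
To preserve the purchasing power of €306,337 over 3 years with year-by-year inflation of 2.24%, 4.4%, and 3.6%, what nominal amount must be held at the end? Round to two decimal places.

Cumulative price-level factor: 1.0224 × 1.044 × 1.036 = 1.1058114816.
The nominal amount required is €306,337 scaled up by that factor.

€338,750.97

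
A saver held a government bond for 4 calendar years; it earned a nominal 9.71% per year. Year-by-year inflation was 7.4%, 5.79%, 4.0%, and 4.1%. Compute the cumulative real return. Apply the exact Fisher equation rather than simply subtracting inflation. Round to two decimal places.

Cumulative inflation factor: 1.074 × 1.0579 × 1.040 × 1.041 ≈ 1.23008.
Nominal growth factor: 1.44872. Real growth factor = 1.44872 / 1.23008 ≈ 1.17775.
Total real return ≈ 17.7747%.

17.77%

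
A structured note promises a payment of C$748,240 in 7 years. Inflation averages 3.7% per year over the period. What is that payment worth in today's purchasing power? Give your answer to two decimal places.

Price-level factor over 7 years: (1 + 3.7%)^7 ≈ 1.2895889249.
Purchasing power today: C$748,240 divided by that factor.

C$580,215.90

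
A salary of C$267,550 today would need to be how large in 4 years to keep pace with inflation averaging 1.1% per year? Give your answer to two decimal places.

C$279,517.87

Cumulative price-level factor: (1+1.1%)^4 ≈ 1.0447313386.
Multiplying C$267,550 by the price-level factor gives the future nominal sum.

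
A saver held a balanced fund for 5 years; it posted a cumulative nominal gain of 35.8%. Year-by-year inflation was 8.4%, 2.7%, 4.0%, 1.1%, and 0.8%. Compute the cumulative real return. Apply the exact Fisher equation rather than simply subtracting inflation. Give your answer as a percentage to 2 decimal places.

Cumulative inflation factor: 1.084 × 1.027 × 1.040 × 1.011 × 1.008 ≈ 1.17990.
Nominal growth factor: 1.35800. Real growth factor = 1.35800 / 1.17990 ≈ 1.15095.
Total real return ≈ 15.0946%.

15.09%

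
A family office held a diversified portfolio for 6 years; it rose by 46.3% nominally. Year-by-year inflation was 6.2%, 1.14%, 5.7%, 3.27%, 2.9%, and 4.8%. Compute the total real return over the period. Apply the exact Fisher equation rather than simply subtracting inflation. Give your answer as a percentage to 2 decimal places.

15.71%

Cumulative inflation factor: 1.062 × 1.0114 × 1.057 × 1.0327 × 1.029 × 1.048 ≈ 1.26437.
Nominal growth factor: 1.46300. Real growth factor = 1.46300 / 1.26437 ≈ 1.15710.
Total real return ≈ 15.7100%.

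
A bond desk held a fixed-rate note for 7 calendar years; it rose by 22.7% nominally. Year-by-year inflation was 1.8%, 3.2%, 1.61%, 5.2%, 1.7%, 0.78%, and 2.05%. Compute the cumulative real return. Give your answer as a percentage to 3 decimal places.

Cumulative inflation factor: 1.018 × 1.032 × 1.0161 × 1.052 × 1.017 × 1.0078 × 1.0205 ≈ 1.17459.
Nominal growth factor: 1.22700. Real growth factor = 1.22700 / 1.17459 ≈ 1.04462.
Total real return ≈ 4.4616%.

4.462%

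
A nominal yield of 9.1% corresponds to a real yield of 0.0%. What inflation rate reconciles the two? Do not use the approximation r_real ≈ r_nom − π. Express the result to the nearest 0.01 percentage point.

From (1+r_nom) = (1+r_real)(1+π), we get 1+π = (1 + 9.1%)/(1 + 0.0%) = 1.091/1.000 ≈ 1.09100.
So π ≈ 9.1000%.

9.10%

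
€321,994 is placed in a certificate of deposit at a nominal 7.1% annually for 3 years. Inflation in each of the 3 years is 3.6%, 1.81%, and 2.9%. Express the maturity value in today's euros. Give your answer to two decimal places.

€364,460.63

Nominal value at maturity: €321,994 × (1 + 7.1%)^3 ≈ €395,563.48.
Price-level factor over 3 years: 1.036 × 1.0181 × 1.029 = 1.0853393964.
Dividing the nominal maturity value by the price-level factor gives the value in today's money.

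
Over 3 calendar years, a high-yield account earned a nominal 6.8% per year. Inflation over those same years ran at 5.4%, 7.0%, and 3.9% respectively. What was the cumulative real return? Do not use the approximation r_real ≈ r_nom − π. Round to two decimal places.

Cumulative inflation factor: 1.054 × 1.070 × 1.039 ≈ 1.17176.
Nominal growth factor: 1.21819. Real growth factor = 1.21819 / 1.17176 ≈ 1.03962.
Total real return ≈ 3.9618%.

3.96%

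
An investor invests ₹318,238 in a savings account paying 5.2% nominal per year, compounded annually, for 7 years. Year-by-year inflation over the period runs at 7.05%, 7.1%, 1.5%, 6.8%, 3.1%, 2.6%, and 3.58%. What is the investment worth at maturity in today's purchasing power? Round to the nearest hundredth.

Nominal value at maturity: ₹318,238 × (1 + 5.2%)^7 ≈ ₹453,797.62.
Price-level factor over 7 years: 1.0705 × 1.071 × 1.015 × 1.068 × 1.031 × 1.026 × 1.0358 ≈ 1.3617436857.
The maturity value deflated by that factor is the answer in today's purchasing power.

₹333,247.46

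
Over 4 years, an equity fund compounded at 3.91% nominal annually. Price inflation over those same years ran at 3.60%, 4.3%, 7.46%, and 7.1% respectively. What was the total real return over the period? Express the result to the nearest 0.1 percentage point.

-6.3%

Cumulative inflation factor: 1.0360 × 1.043 × 1.0746 × 1.071 ≈ 1.24360.
Nominal growth factor: 1.16581. Real growth factor = 1.16581 / 1.24360 ≈ 0.93745.
Total real return ≈ -6.2548%.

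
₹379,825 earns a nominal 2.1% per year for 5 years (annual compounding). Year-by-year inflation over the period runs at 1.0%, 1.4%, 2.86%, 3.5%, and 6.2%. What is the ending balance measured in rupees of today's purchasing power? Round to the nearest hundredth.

₹363,949.85

Nominal value at maturity: ₹379,825 × (1 + 2.1%)^5 ≈ ₹421,417.20.
Price-level factor over 5 years: 1.010 × 1.014 × 1.0286 × 1.035 × 1.062 ≈ 1.1578990972.
The maturity value deflated by that factor is the answer in today's purchasing power.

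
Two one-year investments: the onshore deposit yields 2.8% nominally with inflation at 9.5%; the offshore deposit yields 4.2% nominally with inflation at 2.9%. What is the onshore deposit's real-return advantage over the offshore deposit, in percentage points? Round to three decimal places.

-7.382

The onshore deposit real return: 1.028/1.095 − 1 = -6.1187%.
The offshore deposit real return: 1.042/1.029 − 1 = 1.2634%.
Difference: -6.1187 − 1.2634 = -7.3821 pp.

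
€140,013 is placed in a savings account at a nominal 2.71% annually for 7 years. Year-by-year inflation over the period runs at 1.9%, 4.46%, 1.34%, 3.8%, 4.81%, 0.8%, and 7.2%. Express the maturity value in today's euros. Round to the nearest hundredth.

Nominal value at maturity: €140,013 × (1 + 2.71%)^7 ≈ €168,833.05.
Price-level factor over 7 years: 1.019 × 1.0446 × 1.0134 × 1.038 × 1.0481 × 1.008 × 1.072 ≈ 1.2681204246.
The maturity value deflated by that factor is the answer in today's purchasing power.

€133,136.45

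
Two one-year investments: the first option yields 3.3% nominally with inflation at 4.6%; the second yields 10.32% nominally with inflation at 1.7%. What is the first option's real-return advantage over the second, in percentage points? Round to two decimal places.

-9.72

The first option real return: 1.033/1.046 − 1 = -1.243%.
The second real return: 1.1032/1.017 − 1 = 8.476%.
Difference: -1.243 − 8.476 = -9.719 pp.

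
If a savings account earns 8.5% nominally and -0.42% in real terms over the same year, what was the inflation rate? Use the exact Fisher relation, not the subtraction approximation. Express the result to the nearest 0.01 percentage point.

8.96%

From (1+r_nom) = (1+r_real)(1+π), we get 1+π = (1 + 8.5%)/(1 − 0.42%) = 1.085/0.9958 ≈ 1.08958.
So π ≈ 8.9576%.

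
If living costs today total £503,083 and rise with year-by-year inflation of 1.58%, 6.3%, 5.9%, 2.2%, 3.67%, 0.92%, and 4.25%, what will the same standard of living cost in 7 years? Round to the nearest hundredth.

Cumulative price-level factor: 1.0158 × 1.063 × 1.059 × 1.022 × 1.0367 × 1.0092 × 1.0425 ≈ 1.2746611021.
The nominal amount required is £503,083 scaled up by that factor.

£641,260.33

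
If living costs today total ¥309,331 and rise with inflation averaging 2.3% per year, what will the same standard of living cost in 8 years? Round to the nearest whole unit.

¥371,047

Cumulative price-level factor: (1+2.3%)^8 ≈ 1.1995133055.
The nominal amount required is ¥309,331 scaled up by that factor.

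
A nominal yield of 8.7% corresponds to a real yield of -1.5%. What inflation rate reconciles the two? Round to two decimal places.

From (1+r_nom) = (1+r_real)(1+π), we get 1+π = (1 + 8.7%)/(1 − 1.5%) = 1.087/0.985 ≈ 1.10355.
So π ≈ 10.3553%.

10.36%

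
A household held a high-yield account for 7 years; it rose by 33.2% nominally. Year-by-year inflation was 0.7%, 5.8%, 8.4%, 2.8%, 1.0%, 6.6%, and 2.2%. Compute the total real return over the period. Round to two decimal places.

1.96%

Cumulative inflation factor: 1.007 × 1.058 × 1.084 × 1.028 × 1.010 × 1.066 × 1.022 ≈ 1.30637.
Nominal growth factor: 1.33200. Real growth factor = 1.33200 / 1.30637 ≈ 1.01962.
Total real return ≈ 1.9617%.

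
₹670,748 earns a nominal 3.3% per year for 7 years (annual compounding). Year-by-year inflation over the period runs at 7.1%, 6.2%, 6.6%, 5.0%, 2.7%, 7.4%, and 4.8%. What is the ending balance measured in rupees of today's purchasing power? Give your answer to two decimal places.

₹572,091.03

Nominal value at maturity: ₹670,748 × (1 + 3.3%)^7 ≈ ₹841,902.19.
Price-level factor over 7 years: 1.071 × 1.062 × 1.066 × 1.050 × 1.027 × 1.074 × 1.048 ≈ 1.4716227701.
The maturity value deflated by that factor is the answer in today's purchasing power.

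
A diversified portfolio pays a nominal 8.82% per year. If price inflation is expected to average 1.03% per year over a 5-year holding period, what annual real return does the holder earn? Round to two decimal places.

7.71%

With constant rates the annual real return is the same each year: (1+8.82%)/(1+1.03%) − 1 = 0.07711.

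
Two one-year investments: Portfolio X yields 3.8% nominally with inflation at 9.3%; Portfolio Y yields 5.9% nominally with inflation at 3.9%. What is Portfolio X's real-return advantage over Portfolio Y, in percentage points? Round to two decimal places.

-6.96

Portfolio X real return: 1.038/1.093 − 1 = -5.032%.
Portfolio Y real return: 1.059/1.039 − 1 = 1.925%.
Difference: -5.032 − 1.925 = -6.957 pp.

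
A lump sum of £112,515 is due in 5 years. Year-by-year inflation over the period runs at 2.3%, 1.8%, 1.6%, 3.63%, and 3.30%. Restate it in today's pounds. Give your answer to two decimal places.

Price-level factor over 5 years: 1.023 × 1.018 × 1.016 × 1.0363 × 1.0330 ≈ 1.1326688040.
Purchasing power today: £112,515 divided by that factor.

£99,336.19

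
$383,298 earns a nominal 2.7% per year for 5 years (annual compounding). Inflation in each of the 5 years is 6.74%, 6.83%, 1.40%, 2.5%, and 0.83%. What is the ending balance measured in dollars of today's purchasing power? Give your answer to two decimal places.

Nominal value at maturity: $383,298 × (1 + 2.7%)^5 ≈ $437,913.94.
Price-level factor over 5 years: 1.0674 × 1.0683 × 1.0140 × 1.025 × 1.0083 ≈ 1.1950113068.
Dividing the nominal maturity value by the price-level factor gives the value in today's money.

$366,451.71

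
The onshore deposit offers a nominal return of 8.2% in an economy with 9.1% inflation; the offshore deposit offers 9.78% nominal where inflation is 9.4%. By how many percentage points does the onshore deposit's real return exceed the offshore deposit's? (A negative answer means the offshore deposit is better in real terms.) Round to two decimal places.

The onshore deposit real return: 1.082/1.091 − 1 = -0.825%.
The offshore deposit real return: 1.0978/1.094 − 1 = 0.347%.
Difference: -0.825 − 0.347 = -1.172 pp.

-1.17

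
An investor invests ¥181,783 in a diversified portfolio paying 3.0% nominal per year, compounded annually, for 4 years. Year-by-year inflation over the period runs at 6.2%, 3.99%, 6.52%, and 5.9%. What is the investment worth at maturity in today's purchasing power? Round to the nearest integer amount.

¥164,232

Nominal value at maturity: ¥181,783 × (1 + 3.0%)^4 ≈ ¥204,598.
Price-level factor over 4 years: 1.062 × 1.0399 × 1.0652 × 1.059 ≈ 1.2457853311.
Dividing the nominal maturity value by the price-level factor gives the value in today's money.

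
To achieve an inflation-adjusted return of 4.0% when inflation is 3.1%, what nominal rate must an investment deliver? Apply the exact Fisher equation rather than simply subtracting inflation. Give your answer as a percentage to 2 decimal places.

By the Fisher equation, 1 + r_nom = (1 + 4.0%)(1 + 3.1%) = 1.040 × 1.031 = 1.07224.
So r_nom = 7.224%.

7.22%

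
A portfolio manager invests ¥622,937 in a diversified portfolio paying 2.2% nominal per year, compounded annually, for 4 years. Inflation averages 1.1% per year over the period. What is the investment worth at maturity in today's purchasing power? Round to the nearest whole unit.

¥650,494

Nominal value at maturity: ¥622,937 × (1 + 2.2%)^4 ≈ ¥679,591.
Price-level factor over 4 years: (1 + 1.1%)^4 ≈ 1.0447313386.
Dividing the nominal maturity value by the price-level factor gives the value in today's money.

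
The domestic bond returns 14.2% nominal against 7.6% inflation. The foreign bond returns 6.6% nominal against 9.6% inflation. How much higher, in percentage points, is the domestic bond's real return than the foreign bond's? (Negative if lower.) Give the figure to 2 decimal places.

The domestic bond real return: 1.142/1.076 − 1 = 6.134%.
The foreign bond real return: 1.066/1.096 − 1 = -2.737%.
Difference: 6.134 − (-2.737) = 8.871 pp.

8.87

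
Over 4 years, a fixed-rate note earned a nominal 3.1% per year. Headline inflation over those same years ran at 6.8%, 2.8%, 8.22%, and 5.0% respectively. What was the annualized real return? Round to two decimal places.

Cumulative inflation factor: 1.068 × 1.028 × 1.0822 × 1.050 ≈ 1.24756.
Nominal growth factor: 1.12989. Real growth factor = 1.12989 / 1.24756 ≈ 0.90568.
Annualized: 0.90568^(1/4) − 1 ≈ -0.02446.

-2.45%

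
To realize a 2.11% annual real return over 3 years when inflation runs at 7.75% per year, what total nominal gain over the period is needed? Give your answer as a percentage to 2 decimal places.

33.19%

Required annual nominal rate: (1+2.11%)(1+7.75%) − 1 = 10.023525%.
Cumulative over 3 years: (1 + 0.10023525)^3 − 1 ≈ 0.33185.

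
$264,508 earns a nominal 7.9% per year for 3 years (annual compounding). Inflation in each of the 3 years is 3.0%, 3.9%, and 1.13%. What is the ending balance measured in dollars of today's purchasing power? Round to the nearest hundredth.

$307,022.61

Nominal value at maturity: $264,508 × (1 + 7.9%)^3 ≈ $332,279.19.
Price-level factor over 3 years: 1.030 × 1.039 × 1.0113 = 1.082262921.
Dividing the nominal maturity value by the price-level factor gives the value in today's money.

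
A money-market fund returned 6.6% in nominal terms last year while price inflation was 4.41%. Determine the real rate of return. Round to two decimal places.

Real return via the Fisher equation: (1 + 6.6%)/(1 + 4.41%) − 1 = 1.066/1.0441 − 1 ≈ 0.02098.

2.10%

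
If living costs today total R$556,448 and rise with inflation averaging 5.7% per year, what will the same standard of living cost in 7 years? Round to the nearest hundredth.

Cumulative price-level factor: (1+5.7%)^7 ≈ 1.4740930926.
Multiplying R$556,448 by the price-level factor gives the future nominal sum.

R$820,256.15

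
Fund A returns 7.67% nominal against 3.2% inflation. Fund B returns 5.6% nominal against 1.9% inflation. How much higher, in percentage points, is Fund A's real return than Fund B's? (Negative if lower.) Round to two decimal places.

0.70

Fund A real return: 1.0767/1.032 − 1 = 4.331%.
Fund B real return: 1.056/1.019 − 1 = 3.631%.
Difference: 4.331 − 3.631 = 0.700 pp.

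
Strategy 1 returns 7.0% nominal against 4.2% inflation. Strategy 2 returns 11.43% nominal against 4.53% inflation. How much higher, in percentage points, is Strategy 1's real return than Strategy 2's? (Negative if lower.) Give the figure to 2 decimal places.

Strategy 1 real return: 1.070/1.042 − 1 = 2.687%.
Strategy 2 real return: 1.1143/1.0453 − 1 = 6.601%.
Difference: 2.687 − 6.601 = -3.914 pp.

-3.91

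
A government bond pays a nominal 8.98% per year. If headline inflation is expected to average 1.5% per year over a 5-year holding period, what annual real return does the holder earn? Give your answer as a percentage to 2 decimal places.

With constant rates the annual real return is the same each year: (1+8.98%)/(1+1.5%) − 1 = 0.07369.

7.37%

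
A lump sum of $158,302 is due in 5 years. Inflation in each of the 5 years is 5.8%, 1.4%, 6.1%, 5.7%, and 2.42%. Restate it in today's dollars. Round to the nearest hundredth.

Price-level factor over 5 years: 1.058 × 1.014 × 1.061 × 1.057 × 1.0242 ≈ 1.2322498257.
Purchasing power today: $158,302 divided by that factor.

$128,465.83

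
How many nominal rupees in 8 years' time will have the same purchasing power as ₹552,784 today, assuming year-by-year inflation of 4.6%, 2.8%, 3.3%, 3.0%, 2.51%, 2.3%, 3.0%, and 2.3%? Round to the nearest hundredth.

₹698,831.60

Cumulative price-level factor: 1.046 × 1.028 × 1.033 × 1.030 × 1.0251 × 1.023 × 1.030 × 1.023 ≈ 1.2642037408.
The nominal amount required is ₹552,784 scaled up by that factor.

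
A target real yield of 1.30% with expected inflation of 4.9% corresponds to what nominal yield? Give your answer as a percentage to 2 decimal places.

6.26%

By the Fisher equation, 1 + r_nom = (1 + 1.30%)(1 + 4.9%) = 1.0130 × 1.049 = 1.062637.
So r_nom = 6.2637%.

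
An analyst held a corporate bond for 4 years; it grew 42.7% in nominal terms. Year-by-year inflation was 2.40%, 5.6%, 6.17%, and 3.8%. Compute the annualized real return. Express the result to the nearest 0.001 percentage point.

Cumulative inflation factor: 1.0240 × 1.056 × 1.0617 × 1.038 ≈ 1.19169.
Nominal growth factor: 1.42700. Real growth factor = 1.42700 / 1.19169 ≈ 1.19746.
Annualized: 1.19746^(1/4) − 1 ≈ 0.04608.

4.608%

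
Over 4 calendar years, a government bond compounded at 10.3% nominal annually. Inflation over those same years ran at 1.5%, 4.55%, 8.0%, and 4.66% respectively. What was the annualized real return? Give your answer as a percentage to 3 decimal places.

5.397%

Cumulative inflation factor: 1.015 × 1.0455 × 1.080 × 1.0466 ≈ 1.19948.
Nominal growth factor: 1.48014. Real growth factor = 1.48014 / 1.19948 ≈ 1.23398.
Annualized: 1.23398^(1/4) − 1 ≈ 0.05397.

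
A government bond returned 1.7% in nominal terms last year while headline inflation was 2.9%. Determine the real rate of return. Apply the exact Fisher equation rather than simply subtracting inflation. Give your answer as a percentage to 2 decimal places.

-1.17%

Real return via the Fisher equation: (1 + 1.7%)/(1 + 2.9%) − 1 = 1.017/1.029 − 1 ≈ -0.01166.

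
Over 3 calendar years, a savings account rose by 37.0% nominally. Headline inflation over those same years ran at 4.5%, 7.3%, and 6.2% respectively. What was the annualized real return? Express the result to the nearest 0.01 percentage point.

4.78%

Cumulative inflation factor: 1.045 × 1.073 × 1.062 ≈ 1.19080.
Nominal growth factor: 1.37000. Real growth factor = 1.37000 / 1.19080 ≈ 1.15048.
Annualized: 1.15048^(1/3) − 1 ≈ 0.04784.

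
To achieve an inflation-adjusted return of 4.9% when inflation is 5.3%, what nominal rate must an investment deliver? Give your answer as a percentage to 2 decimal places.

10.46%

By the Fisher equation, 1 + r_nom = (1 + 4.9%)(1 + 5.3%) = 1.049 × 1.053 = 1.104597.
So r_nom = 10.4597%.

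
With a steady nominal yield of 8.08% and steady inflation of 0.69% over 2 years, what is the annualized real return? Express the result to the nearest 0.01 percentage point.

7.34%

With constant rates the annual real return is the same each year: (1+8.08%)/(1+0.69%) − 1 = 0.07339.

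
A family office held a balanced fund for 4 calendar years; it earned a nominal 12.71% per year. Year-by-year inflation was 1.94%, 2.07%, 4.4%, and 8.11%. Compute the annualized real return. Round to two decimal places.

8.27%

Cumulative inflation factor: 1.0194 × 1.0207 × 1.044 × 1.0811 ≈ 1.17438.
Nominal growth factor: 1.61380. Real growth factor = 1.61380 / 1.17438 ≈ 1.37417.
Annualized: 1.37417^(1/4) − 1 ≈ 0.08271.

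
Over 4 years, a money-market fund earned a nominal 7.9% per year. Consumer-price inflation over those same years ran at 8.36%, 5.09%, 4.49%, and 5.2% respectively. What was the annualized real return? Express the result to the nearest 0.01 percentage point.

2.01%

Cumulative inflation factor: 1.0836 × 1.0509 × 1.0449 × 1.052 ≈ 1.25176.
Nominal growth factor: 1.35546. Real growth factor = 1.35546 / 1.25176 ≈ 1.08284.
Annualized: 1.08284^(1/4) − 1 ≈ 0.02010.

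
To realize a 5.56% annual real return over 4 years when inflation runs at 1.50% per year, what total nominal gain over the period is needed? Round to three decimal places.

31.784%

Required annual nominal rate: (1+5.56%)(1+1.50%) − 1 = 7.1434%.
Cumulative over 4 years: (1 + 0.071434)^4 − 1 ≈ 0.31784.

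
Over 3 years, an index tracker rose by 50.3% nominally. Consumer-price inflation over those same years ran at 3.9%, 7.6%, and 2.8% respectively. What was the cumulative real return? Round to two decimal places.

30.78%

Cumulative inflation factor: 1.039 × 1.076 × 1.028 ≈ 1.14927.
Nominal growth factor: 1.50300. Real growth factor = 1.50300 / 1.14927 ≈ 1.30779.
Total real return ≈ 30.7790%.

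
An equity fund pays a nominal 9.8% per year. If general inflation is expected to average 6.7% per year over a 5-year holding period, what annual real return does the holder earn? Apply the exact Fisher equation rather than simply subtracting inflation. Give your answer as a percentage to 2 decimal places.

2.91%

With constant rates the annual real return is the same each year: (1+9.8%)/(1+6.7%) − 1 = 0.02905.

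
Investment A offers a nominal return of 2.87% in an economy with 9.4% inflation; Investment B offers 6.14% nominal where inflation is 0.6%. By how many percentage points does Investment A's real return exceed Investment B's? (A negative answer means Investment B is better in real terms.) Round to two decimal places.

Investment A real return: 1.0287/1.094 − 1 = -5.969%.
Investment B real return: 1.0614/1.006 − 1 = 5.507%.
Difference: -5.969 − 5.507 = -11.476 pp.

-11.48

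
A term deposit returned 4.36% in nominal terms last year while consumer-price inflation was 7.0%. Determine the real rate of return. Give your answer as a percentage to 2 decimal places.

Real return via the Fisher equation: (1 + 4.36%)/(1 + 7.0%) − 1 = 1.0436/1.070 − 1 ≈ -0.02467.

-2.47%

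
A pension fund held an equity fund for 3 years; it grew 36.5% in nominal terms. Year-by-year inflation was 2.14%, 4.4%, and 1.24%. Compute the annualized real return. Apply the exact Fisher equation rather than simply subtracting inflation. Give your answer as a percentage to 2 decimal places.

8.13%

Cumulative inflation factor: 1.0214 × 1.044 × 1.0124 ≈ 1.07956.
Nominal growth factor: 1.36500. Real growth factor = 1.36500 / 1.07956 ≈ 1.26440.
Annualized: 1.26440^(1/3) − 1 ≈ 0.08134.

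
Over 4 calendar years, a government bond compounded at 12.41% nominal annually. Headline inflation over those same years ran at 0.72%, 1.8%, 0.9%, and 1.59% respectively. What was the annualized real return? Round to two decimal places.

Cumulative inflation factor: 1.0072 × 1.018 × 1.009 × 1.0159 ≈ 1.05101.
Nominal growth factor: 1.59669. Real growth factor = 1.59669 / 1.05101 ≈ 1.51920.
Annualized: 1.51920^(1/4) − 1 ≈ 0.11021.

11.02%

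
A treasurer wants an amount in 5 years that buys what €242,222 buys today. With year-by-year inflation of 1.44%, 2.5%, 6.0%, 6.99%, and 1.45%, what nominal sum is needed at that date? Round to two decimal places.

Cumulative price-level factor: 1.0144 × 1.025 × 1.060 × 1.0699 × 1.0145 ≈ 1.1962837683.
The nominal amount required is €242,222 scaled up by that factor.

€289,766.25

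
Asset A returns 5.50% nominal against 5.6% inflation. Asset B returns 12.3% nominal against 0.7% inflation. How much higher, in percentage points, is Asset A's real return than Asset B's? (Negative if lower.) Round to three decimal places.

-11.614

Asset A real return: 1.0550/1.056 − 1 = -0.0947%.
Asset B real return: 1.123/1.007 − 1 = 11.5194%.
Difference: -0.0947 − 11.5194 = -11.6141 pp.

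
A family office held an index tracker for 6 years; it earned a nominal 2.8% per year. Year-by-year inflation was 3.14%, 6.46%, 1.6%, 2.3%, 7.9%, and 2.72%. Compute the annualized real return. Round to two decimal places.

-1.15%

Cumulative inflation factor: 1.0314 × 1.0646 × 1.016 × 1.023 × 1.079 × 1.0272 ≈ 1.26491.
Nominal growth factor: 1.18021. Real growth factor = 1.18021 / 1.26491 ≈ 0.93304.
Annualized: 0.93304^(1/6) − 1 ≈ -0.01149.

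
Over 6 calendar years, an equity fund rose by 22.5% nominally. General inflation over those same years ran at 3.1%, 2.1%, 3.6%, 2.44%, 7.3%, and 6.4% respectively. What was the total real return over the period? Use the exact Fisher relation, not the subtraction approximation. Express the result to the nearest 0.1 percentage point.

Cumulative inflation factor: 1.031 × 1.021 × 1.036 × 1.0244 × 1.073 × 1.064 ≈ 1.27543.
Nominal growth factor: 1.22500. Real growth factor = 1.22500 / 1.27543 ≈ 0.96046.
Total real return ≈ -3.9536%.

-4.0%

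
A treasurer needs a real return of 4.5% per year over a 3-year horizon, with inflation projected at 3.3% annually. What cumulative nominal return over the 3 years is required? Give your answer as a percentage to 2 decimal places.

Required annual nominal rate: (1+4.5%)(1+3.3%) − 1 = 7.9485%.
Cumulative over 3 years: (1 + 0.079485)^3 − 1 ≈ 0.25791.

25.79%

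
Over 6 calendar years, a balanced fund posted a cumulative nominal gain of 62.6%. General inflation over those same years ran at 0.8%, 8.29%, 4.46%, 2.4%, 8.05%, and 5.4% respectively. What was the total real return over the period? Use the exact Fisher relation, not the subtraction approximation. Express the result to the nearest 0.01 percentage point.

Cumulative inflation factor: 1.008 × 1.0829 × 1.0446 × 1.024 × 1.0805 × 1.054 ≈ 1.32973.
Nominal growth factor: 1.62600. Real growth factor = 1.62600 / 1.32973 ≈ 1.22280.
Total real return ≈ 22.2802%.

22.28%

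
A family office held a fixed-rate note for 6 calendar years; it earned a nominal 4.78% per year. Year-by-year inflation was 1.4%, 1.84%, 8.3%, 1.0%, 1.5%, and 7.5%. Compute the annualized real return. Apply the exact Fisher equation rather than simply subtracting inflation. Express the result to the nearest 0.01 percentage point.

1.19%

Cumulative inflation factor: 1.014 × 1.0184 × 1.083 × 1.010 × 1.015 × 1.075 ≈ 1.23248.
Nominal growth factor: 1.32334. Real growth factor = 1.32334 / 1.23248 ≈ 1.07372.
Annualized: 1.07372^(1/6) − 1 ≈ 0.01192.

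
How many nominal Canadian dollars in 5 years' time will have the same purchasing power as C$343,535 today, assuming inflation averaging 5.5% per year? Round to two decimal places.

Cumulative price-level factor: (1+5.5%)^5 ≈ 1.3069600064.
The nominal amount required is C$343,535 scaled up by that factor.

C$448,986.51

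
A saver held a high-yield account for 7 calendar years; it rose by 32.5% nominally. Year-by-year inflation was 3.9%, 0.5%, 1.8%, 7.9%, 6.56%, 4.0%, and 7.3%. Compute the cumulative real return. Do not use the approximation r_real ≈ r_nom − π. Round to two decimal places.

-2.85%

Cumulative inflation factor: 1.039 × 1.005 × 1.018 × 1.079 × 1.0656 × 1.040 × 1.073 ≈ 1.36389.
Nominal growth factor: 1.32500. Real growth factor = 1.32500 / 1.36389 ≈ 0.97149.
Total real return ≈ -2.8511%.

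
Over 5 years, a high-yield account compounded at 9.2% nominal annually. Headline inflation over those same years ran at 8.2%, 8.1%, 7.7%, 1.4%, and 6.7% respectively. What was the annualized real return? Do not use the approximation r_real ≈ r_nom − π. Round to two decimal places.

2.64%

Cumulative inflation factor: 1.082 × 1.081 × 1.077 × 1.014 × 1.067 ≈ 1.36292.
Nominal growth factor: 1.55279. Real growth factor = 1.55279 / 1.36292 ≈ 1.13931.
Annualized: 1.13931^(1/5) − 1 ≈ 0.02643.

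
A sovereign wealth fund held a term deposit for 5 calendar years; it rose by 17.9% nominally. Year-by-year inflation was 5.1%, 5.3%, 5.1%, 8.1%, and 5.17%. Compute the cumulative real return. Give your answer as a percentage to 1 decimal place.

Cumulative inflation factor: 1.051 × 1.053 × 1.051 × 1.081 × 1.0517 ≈ 1.32237.
Nominal growth factor: 1.17900. Real growth factor = 1.17900 / 1.32237 ≈ 0.89158.
Total real return ≈ -10.8416%.

-10.8%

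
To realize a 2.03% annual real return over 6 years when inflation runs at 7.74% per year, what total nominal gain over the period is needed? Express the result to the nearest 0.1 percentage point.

Required annual nominal rate: (1+2.03%)(1+7.74%) − 1 = 9.927122%.
Cumulative over 6 years: (1 + 0.09927122)^6 − 1 ≈ 0.76453.

76.5%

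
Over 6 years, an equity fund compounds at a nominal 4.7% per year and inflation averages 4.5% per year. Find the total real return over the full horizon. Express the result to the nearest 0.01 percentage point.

1.15%

The annual real rate is (1+4.7%)/(1+4.5%) − 1 = 0.1914%.
Compounded over 6 years: (1 + 0.001914)^6 − 1 ≈ 0.01154.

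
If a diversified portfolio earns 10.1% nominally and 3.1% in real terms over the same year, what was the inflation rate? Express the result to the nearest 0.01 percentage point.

6.79%

From (1+r_nom) = (1+r_real)(1+π), we get 1+π = (1 + 10.1%)/(1 + 3.1%) = 1.101/1.031 ≈ 1.06790.
So π ≈ 6.7895%.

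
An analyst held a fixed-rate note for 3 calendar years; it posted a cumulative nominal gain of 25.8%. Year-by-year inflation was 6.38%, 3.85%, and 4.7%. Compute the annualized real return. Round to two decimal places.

Cumulative inflation factor: 1.0638 × 1.0385 × 1.047 ≈ 1.15668.
Nominal growth factor: 1.25800. Real growth factor = 1.25800 / 1.15668 ≈ 1.08760.
Annualized: 1.08760^(1/3) − 1 ≈ 0.02839.

2.84%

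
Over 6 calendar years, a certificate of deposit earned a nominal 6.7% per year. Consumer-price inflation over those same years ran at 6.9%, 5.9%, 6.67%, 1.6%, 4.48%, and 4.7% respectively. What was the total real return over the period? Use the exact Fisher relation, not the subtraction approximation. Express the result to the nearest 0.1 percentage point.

Cumulative inflation factor: 1.069 × 1.059 × 1.0667 × 1.016 × 1.0448 × 1.047 ≈ 1.34211.
Nominal growth factor: 1.47566. Real growth factor = 1.47566 / 1.34211 ≈ 1.09950.
Total real return ≈ 9.9504%.

10.0%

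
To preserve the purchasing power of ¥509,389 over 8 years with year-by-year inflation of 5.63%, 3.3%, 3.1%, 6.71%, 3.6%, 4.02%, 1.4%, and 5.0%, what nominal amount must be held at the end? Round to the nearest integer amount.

¥701,625

Cumulative price-level factor: 1.0563 × 1.033 × 1.031 × 1.0671 × 1.036 × 1.0402 × 1.014 × 1.050 ≈ 1.3773846711.
The nominal amount required is ¥509,389 scaled up by that factor.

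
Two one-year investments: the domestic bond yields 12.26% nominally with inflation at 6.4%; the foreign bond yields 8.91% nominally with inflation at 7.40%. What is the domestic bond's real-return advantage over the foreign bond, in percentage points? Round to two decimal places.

4.10

The domestic bond real return: 1.1226/1.064 − 1 = 5.508%.
The foreign bond real return: 1.0891/1.0740 − 1 = 1.406%.
Difference: 5.508 − 1.406 = 4.102 pp.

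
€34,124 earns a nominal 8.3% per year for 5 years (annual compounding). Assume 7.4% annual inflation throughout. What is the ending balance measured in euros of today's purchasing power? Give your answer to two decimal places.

€35,577.94

Nominal value at maturity: €34,124 × (1 + 8.3%)^5 ≈ €50,839.61.
Price-level factor over 5 years: (1 + 7.4%)^5 ≈ 1.4289643919.
Dividing the nominal maturity value by the price-level factor gives the value in today's money.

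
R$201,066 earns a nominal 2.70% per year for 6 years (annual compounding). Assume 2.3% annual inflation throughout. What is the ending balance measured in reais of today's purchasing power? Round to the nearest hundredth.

R$205,829.44

Nominal value at maturity: R$201,066 × (1 + 2.70%)^6 ≈ R$235,918.12.
Price-level factor over 6 years: (1 + 2.3%)^6 ≈ 1.1461825764.
The maturity value deflated by that factor is the answer in today's purchasing power.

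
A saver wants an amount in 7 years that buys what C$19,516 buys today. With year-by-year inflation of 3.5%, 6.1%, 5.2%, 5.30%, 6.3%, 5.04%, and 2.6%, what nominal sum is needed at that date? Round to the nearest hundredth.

C$27,197.31

Cumulative price-level factor: 1.035 × 1.061 × 1.052 × 1.0530 × 1.063 × 1.0504 × 1.026 ≈ 1.3935905191.
Multiplying C$19,516 by the price-level factor gives the future nominal sum.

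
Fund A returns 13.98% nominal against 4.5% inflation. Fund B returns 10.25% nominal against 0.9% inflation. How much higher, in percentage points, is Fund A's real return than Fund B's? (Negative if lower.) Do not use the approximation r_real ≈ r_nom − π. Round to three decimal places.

Fund A real return: 1.1398/1.045 − 1 = 9.0718%.
Fund B real return: 1.1025/1.009 − 1 = 9.2666%.
Difference: 9.0718 − 9.2666 = -0.1948 pp.

-0.195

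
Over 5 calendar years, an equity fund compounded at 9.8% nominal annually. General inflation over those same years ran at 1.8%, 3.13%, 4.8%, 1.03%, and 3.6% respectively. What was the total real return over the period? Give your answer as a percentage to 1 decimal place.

Cumulative inflation factor: 1.018 × 1.0313 × 1.048 × 1.0103 × 1.036 ≈ 1.15161.
Nominal growth factor: 1.59592. Real growth factor = 1.59592 / 1.15161 ≈ 1.38582.
Total real return ≈ 38.5822%.

38.6%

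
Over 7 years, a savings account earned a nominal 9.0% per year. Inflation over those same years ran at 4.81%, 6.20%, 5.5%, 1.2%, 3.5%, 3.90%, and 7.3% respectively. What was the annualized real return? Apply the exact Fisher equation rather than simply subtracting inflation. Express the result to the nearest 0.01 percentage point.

Cumulative inflation factor: 1.0481 × 1.0620 × 1.055 × 1.012 × 1.035 × 1.0390 × 1.073 ≈ 1.37125.
Nominal growth factor: 1.82804. Real growth factor = 1.82804 / 1.37125 ≈ 1.33312.
Annualized: 1.33312^(1/7) − 1 ≈ 0.04193.

4.19%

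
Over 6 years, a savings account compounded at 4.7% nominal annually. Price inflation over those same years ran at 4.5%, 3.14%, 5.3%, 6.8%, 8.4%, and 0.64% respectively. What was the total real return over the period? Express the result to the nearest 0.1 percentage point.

Cumulative inflation factor: 1.045 × 1.0314 × 1.053 × 1.068 × 1.084 × 1.0064 ≈ 1.32234.
Nominal growth factor: 1.31729. Real growth factor = 1.31729 / 1.32234 ≈ 0.99618.
Total real return ≈ -0.3822%.

-0.4%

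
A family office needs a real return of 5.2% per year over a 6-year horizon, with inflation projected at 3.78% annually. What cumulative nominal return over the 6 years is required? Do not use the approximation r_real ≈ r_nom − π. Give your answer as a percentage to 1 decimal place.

69.3%

Required annual nominal rate: (1+5.2%)(1+3.78%) − 1 = 9.17656%.
Cumulative over 6 years: (1 + 0.0917656)^6 − 1 ≈ 0.69347.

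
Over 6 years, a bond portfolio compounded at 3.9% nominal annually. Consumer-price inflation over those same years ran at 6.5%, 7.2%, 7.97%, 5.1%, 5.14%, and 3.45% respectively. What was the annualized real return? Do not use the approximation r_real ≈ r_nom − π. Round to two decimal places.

-1.87%

Cumulative inflation factor: 1.065 × 1.072 × 1.0797 × 1.051 × 1.0514 × 1.0345 ≈ 1.40912.
Nominal growth factor: 1.25804. Real growth factor = 1.25804 / 1.40912 ≈ 0.89278.
Annualized: 0.89278^(1/6) − 1 ≈ -0.01872.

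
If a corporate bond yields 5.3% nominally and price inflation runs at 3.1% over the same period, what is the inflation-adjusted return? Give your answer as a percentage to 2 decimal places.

Real return via the Fisher equation: (1 + 5.3%)/(1 + 3.1%) − 1 = 1.053/1.031 − 1 ≈ 0.02134.

2.13%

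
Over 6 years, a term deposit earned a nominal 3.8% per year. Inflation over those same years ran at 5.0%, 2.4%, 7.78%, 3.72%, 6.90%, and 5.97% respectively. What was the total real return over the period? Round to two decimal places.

-8.14%

Cumulative inflation factor: 1.050 × 1.024 × 1.0778 × 1.0372 × 1.0690 × 1.0597 ≈ 1.36160.
Nominal growth factor: 1.25079. Real growth factor = 1.25079 / 1.36160 ≈ 0.91862.
Total real return ≈ -8.1385%.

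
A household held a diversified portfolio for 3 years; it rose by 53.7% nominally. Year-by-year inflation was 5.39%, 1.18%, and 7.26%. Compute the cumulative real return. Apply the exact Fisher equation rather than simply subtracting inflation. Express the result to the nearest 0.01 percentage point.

Cumulative inflation factor: 1.0539 × 1.0118 × 1.0726 ≈ 1.14375.
Nominal growth factor: 1.53700. Real growth factor = 1.53700 / 1.14375 ≈ 1.34382.
Total real return ≈ 34.3823%.

34.38%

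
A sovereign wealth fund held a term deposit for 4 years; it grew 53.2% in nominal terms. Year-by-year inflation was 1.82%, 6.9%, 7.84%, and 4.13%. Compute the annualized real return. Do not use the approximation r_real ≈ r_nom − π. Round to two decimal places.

Cumulative inflation factor: 1.0182 × 1.069 × 1.0784 × 1.0413 ≈ 1.22227.
Nominal growth factor: 1.53200. Real growth factor = 1.53200 / 1.22227 ≈ 1.25341.
Annualized: 1.25341^(1/4) − 1 ≈ 0.05809.

5.81%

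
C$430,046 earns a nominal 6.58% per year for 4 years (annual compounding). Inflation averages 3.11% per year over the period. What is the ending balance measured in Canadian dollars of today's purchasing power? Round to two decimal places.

Nominal value at maturity: C$430,046 × (1 + 6.58%)^4 ≈ C$554,903.90.
Price-level factor over 4 years: (1 + 3.11%)^4 ≈ 1.1303245164.
The maturity value deflated by that factor is the answer in today's purchasing power.

C$490,924.41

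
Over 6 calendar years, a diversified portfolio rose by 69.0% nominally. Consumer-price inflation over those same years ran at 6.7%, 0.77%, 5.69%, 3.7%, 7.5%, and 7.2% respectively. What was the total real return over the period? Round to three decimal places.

Cumulative inflation factor: 1.067 × 1.0077 × 1.0569 × 1.037 × 1.075 × 1.072 ≈ 1.35804.
Nominal growth factor: 1.69000. Real growth factor = 1.69000 / 1.35804 ≈ 1.24444.
Total real return ≈ 24.4443%.

24.444%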